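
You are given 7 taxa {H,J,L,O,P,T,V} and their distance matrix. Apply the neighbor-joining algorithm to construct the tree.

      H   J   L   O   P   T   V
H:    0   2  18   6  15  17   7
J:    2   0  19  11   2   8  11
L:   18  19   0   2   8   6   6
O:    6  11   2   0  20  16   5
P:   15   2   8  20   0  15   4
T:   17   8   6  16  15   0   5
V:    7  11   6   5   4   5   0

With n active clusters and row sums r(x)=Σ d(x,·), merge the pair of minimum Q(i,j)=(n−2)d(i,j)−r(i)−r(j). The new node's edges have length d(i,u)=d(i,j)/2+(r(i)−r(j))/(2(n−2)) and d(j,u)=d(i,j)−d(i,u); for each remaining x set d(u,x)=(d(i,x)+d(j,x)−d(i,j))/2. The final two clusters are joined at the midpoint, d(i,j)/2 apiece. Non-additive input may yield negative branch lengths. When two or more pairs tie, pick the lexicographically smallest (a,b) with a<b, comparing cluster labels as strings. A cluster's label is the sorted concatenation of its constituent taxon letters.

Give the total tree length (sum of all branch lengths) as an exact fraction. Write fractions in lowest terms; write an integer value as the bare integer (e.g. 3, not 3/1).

step 1: merge (L,O) at d=2, Q=-109; branch lengths L→9/10, O→11/10; new cluster LO
  updated: d(H,LO)=11, d(J,LO)=14, d(LO,P)=13, d(LO,T)=10, d(LO,V)=9/2
step 2: merge (H,J) at d=2, Q=-81; branch lengths H→23/8, J→-7/8; new cluster HJ
  updated: d(HJ,LO)=23/2, d(HJ,P)=15/2, d(HJ,T)=23/2, d(HJ,V)=8
step 3: merge (HJ,P) at d=15/2, Q=-111/2; branch lengths HJ→43/12, P→47/12; new cluster HJP
  updated: d(HJP,LO)=17/2, d(HJP,T)=19/2, d(HJP,V)=9/4
step 4: merge (HJP,V) at d=9/4, Q=-55/2; branch lengths HJP→13/4, V→-1; new cluster HJPV
  updated: d(HJPV,LO)=43/8, d(HJPV,T)=49/8
step 5: merge (HJPV,LO) at d=43/8, Q=-43/2; branch lengths HJPV→3/4, LO→37/8; new cluster HJLOPV
  updated: d(HJLOPV,T)=43/8
step 6: merge (HJLOPV,T) at d=43/8; branch lengths HJLOPV→43/16, T→43/16; new cluster HJLOPTV
final tree: (((((H:23/8,J:-7/8):43/12,P:47/12):13/4,V:-1):3/4,(L:9/10,O:11/10):37/8):43/16,T:43/16)
total length: 49/2

49/2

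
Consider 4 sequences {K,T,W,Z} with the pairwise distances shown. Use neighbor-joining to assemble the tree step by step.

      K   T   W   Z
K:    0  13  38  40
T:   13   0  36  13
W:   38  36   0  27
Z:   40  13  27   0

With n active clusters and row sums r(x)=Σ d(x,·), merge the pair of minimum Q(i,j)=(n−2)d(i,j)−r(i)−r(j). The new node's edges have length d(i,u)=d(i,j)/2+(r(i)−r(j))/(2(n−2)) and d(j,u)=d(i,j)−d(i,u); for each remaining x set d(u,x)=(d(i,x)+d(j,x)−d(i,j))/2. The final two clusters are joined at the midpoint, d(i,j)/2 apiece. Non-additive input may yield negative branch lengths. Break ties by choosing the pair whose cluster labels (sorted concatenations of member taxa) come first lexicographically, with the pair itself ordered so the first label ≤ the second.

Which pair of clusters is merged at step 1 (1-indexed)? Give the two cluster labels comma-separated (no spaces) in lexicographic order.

K,T

iteration 1: select K,T (d=13, Q=-127); attach at lengths (55/4, -3/4); label the merged cluster KT
  updated: d(KT,W)=61/2, d(KT,Z)=20
iteration 2: select KT,W (d=61/2, Q=-155/2); attach at lengths (47/4, 75/4); label the merged cluster KTW
  updated: d(KTW,Z)=33/4
iteration 3: select KTW,Z (d=33/4); attach at lengths (33/8, 33/8); label the merged cluster KTWZ
final tree: (((K:55/4,T:-3/4):47/4,W:75/4):33/8,Z:33/8)
total length: 207/4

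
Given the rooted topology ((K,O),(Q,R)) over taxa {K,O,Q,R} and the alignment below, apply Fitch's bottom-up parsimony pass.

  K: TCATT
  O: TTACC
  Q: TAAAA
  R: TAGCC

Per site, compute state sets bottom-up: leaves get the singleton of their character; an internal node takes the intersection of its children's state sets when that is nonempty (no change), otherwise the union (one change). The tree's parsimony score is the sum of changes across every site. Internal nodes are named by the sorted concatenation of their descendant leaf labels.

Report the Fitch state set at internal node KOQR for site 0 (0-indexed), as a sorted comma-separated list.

T

KO@0: {T} ∩ {T} = {T} (intersection, +0)
QR@0: {T} ∩ {T} = {T} (intersection, +0)
KOQR@0: {T} ∩ {T} = {T} (intersection, +0)
KO@1: {C} ∪ {T} = {C,T} (union, +1)
QR@1: {A} ∩ {A} = {A} (intersection, +0)
KOQR@1: {C,T} ∪ {A} = {A,C,T} (union, +1)
KO@2: {A} ∩ {A} = {A} (intersection, +0)
QR@2: {A} ∪ {G} = {A,G} (union, +1)
KOQR@2: {A} ∩ {A,G} = {A} (intersection, +0)
KO@3: {T} ∪ {C} = {C,T} (union, +1)
QR@3: {A} ∪ {C} = {A,C} (union, +1)
KOQR@3: {C,T} ∩ {A,C} = {C} (intersection, +0)
KO@4: {T} ∪ {C} = {C,T} (union, +1)
QR@4: {A} ∪ {C} = {A,C} (union, +1)
KOQR@4: {C,T} ∩ {A,C} = {C} (intersection, +0)
per-site changes: [0, 2, 1, 2, 2]; total = 7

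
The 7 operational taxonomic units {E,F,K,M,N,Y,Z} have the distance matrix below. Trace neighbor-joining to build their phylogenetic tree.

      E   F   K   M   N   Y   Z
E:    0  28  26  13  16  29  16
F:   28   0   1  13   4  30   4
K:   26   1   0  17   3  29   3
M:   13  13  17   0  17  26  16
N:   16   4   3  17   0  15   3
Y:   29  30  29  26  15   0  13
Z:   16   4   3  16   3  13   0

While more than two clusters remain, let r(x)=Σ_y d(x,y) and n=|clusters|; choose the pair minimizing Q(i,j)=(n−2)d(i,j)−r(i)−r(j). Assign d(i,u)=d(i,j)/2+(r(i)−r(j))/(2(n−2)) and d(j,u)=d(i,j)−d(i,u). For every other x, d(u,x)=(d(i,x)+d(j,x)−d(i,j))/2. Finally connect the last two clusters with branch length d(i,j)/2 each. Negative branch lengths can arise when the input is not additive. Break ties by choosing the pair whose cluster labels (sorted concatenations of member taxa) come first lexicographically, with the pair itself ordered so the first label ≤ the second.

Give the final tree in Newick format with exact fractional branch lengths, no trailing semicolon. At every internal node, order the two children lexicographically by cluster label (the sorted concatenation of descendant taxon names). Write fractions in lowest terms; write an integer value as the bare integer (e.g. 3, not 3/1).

((((E:91/10,M:39/10):57/8,Y:111/8):17/8,((F:3/4,K:1/4):9/2,N:-3/2):23/8):-11/16,Z:-11/16)

step 1: merge (E,M) at d=13, Q=-165; branch lengths E→91/10, M→39/10; new cluster EM
  updated: d(EM,F)=14, d(EM,K)=15, d(EM,N)=10, d(EM,Y)=21, d(EM,Z)=19/2
step 2: merge (F,K) at d=1, Q=-100; branch lengths F→3/4, K→1/4; new cluster FK
  updated: d(EM,FK)=14, d(FK,N)=3, d(FK,Y)=29, d(FK,Z)=3
step 3: merge (FK,N) at d=3, Q=-71; branch lengths FK→9/2, N→-3/2; new cluster FKN
  updated: d(EM,FKN)=21/2, d(FKN,Y)=41/2, d(FKN,Z)=3/2
step 4: merge (EM,Y) at d=21, Q=-107/2; branch lengths EM→57/8, Y→111/8; new cluster EMY
  updated: d(EMY,FKN)=5, d(EMY,Z)=3/4
step 5: merge (EMY,FKN) at d=5, Q=-29/4; branch lengths EMY→17/8, FKN→23/8; new cluster EFKMNY
  updated: d(EFKMNY,Z)=-11/8
step 6: merge (EFKMNY,Z) at d=-11/8; branch lengths EFKMNY→-11/16, Z→-11/16; new cluster EFKMNYZ
final tree: ((((E:91/10,M:39/10):57/8,Y:111/8):17/8,((F:3/4,K:1/4):9/2,N:-3/2):23/8):-11/16,Z:-11/16)
total length: 333/8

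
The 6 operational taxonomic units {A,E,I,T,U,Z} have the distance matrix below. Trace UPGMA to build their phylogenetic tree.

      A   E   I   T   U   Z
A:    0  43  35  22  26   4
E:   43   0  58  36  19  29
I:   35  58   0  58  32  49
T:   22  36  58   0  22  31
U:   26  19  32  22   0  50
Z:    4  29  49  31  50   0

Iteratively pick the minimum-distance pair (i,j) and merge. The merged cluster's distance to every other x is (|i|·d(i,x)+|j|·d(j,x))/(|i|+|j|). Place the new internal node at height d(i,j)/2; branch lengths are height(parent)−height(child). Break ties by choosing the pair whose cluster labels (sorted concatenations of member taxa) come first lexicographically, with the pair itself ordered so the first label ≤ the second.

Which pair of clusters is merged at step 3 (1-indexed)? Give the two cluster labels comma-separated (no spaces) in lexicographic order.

step 1: merge (A,Z) at d=4; branch lengths A→2, Z→2; new cluster AZ
  updated: d(AZ,E)=36, d(AZ,I)=42, d(AZ,T)=53/2, d(AZ,U)=38
step 2: merge (E,U) at d=19; branch lengths E→19/2, U→19/2; new cluster EU
  updated: d(AZ,EU)=37, d(EU,I)=45, d(EU,T)=29
step 3: merge (AZ,T) at d=53/2; branch lengths AZ→45/4, T→53/4; new cluster ATZ
  updated: d(ATZ,EU)=103/3, d(ATZ,I)=142/3
step 4: merge (ATZ,EU) at d=103/3; branch lengths ATZ→47/12, EU→23/3; new cluster AETUZ
  updated: d(AETUZ,I)=232/5
step 5: merge (AETUZ,I) at d=232/5; branch lengths AETUZ→181/30, I→116/5; new cluster AEITUZ
final tree: ((((A:2,Z:2):45/4,T:53/4):47/12,(E:19/2,U:19/2):23/3):181/30,I:116/5)
total length: 5299/60

AZ,T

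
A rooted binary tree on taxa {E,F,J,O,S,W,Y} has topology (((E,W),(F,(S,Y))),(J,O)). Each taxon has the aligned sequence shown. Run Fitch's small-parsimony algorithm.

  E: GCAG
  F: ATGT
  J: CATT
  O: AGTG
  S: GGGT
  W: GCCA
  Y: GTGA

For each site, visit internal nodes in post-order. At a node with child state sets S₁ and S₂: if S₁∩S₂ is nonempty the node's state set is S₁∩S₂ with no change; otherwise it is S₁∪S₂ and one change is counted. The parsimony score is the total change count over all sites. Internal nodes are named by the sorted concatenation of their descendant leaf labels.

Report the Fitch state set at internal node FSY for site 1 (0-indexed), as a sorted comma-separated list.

T

site 0, node EW: E={G} ∩ W={G} → {G} (+0)
site 0, node SY: S={G} ∩ Y={G} → {G} (+0)
site 0, node FSY: F={A} ∪ SY={G} → {A,G} (+1)
site 0, node EFSWY: EW={G} ∩ FSY={A,G} → {G} (+0)
site 0, node JO: J={C} ∪ O={A} → {A,C} (+1)
site 0, node EFJOSWY: EFSWY={G} ∪ JO={A,C} → {A,C,G} (+1)
site 1, node EW: E={C} ∩ W={C} → {C} (+0)
site 1, node SY: S={G} ∪ Y={T} → {G,T} (+1)
site 1, node FSY: F={T} ∩ SY={G,T} → {T} (+0)
site 1, node EFSWY: EW={C} ∪ FSY={T} → {C,T} (+1)
site 1, node JO: J={A} ∪ O={G} → {A,G} (+1)
site 1, node EFJOSWY: EFSWY={C,T} ∪ JO={A,G} → {A,C,G,T} (+1)
site 2, node EW: E={A} ∪ W={C} → {A,C} (+1)
site 2, node SY: S={G} ∩ Y={G} → {G} (+0)
site 2, node FSY: F={G} ∩ SY={G} → {G} (+0)
site 2, node EFSWY: EW={A,C} ∪ FSY={G} → {A,C,G} (+1)
site 2, node JO: J={T} ∩ O={T} → {T} (+0)
site 2, node EFJOSWY: EFSWY={A,C,G} ∪ JO={T} → {A,C,G,T} (+1)
site 3, node EW: E={G} ∪ W={A} → {A,G} (+1)
site 3, node SY: S={T} ∪ Y={A} → {A,T} (+1)
site 3, node FSY: F={T} ∩ SY={A,T} → {T} (+0)
site 3, node EFSWY: EW={A,G} ∪ FSY={T} → {A,G,T} (+1)
site 3, node JO: J={T} ∪ O={G} → {G,T} (+1)
site 3, node EFJOSWY: EFSWY={A,G,T} ∩ JO={G,T} → {G,T} (+0)
per-site changes: [3, 4, 3, 4]; total = 14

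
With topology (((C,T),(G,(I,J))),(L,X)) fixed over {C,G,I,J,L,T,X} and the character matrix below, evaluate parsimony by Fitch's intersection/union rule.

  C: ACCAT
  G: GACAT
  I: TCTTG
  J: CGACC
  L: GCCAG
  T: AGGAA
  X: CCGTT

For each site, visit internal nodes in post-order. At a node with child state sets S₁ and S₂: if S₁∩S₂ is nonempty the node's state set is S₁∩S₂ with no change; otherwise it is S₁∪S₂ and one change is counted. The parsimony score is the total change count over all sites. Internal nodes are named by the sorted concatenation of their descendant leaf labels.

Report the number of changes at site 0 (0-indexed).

CT@0: {A} ∩ {A} = {A} (intersection, +0)
IJ@0: {T} ∪ {C} = {C,T} (union, +1)
GIJ@0: {G} ∪ {C,T} = {C,G,T} (union, +1)
CGIJT@0: {A} ∪ {C,G,T} = {A,C,G,T} (union, +1)
LX@0: {G} ∪ {C} = {C,G} (union, +1)
CGIJLTX@0: {A,C,G,T} ∩ {C,G} = {C,G} (intersection, +0)
CT@1: {C} ∪ {G} = {C,G} (union, +1)
IJ@1: {C} ∪ {G} = {C,G} (union, +1)
GIJ@1: {A} ∪ {C,G} = {A,C,G} (union, +1)
CGIJT@1: {C,G} ∩ {A,C,G} = {C,G} (intersection, +0)
LX@1: {C} ∩ {C} = {C} (intersection, +0)
CGIJLTX@1: {C,G} ∩ {C} = {C} (intersection, +0)
CT@2: {C} ∪ {G} = {C,G} (union, +1)
IJ@2: {T} ∪ {A} = {A,T} (union, +1)
GIJ@2: {C} ∪ {A,T} = {A,C,T} (union, +1)
CGIJT@2: {C,G} ∩ {A,C,T} = {C} (intersection, +0)
LX@2: {C} ∪ {G} = {C,G} (union, +1)
CGIJLTX@2: {C} ∩ {C,G} = {C} (intersection, +0)
CT@3: {A} ∩ {A} = {A} (intersection, +0)
IJ@3: {T} ∪ {C} = {C,T} (union, +1)
GIJ@3: {A} ∪ {C,T} = {A,C,T} (union, +1)
CGIJT@3: {A} ∩ {A,C,T} = {A} (intersection, +0)
LX@3: {A} ∪ {T} = {A,T} (union, +1)
CGIJLTX@3: {A} ∩ {A,T} = {A} (intersection, +0)
CT@4: {T} ∪ {A} = {A,T} (union, +1)
IJ@4: {G} ∪ {C} = {C,G} (union, +1)
GIJ@4: {T} ∪ {C,G} = {C,G,T} (union, +1)
CGIJT@4: {A,T} ∩ {C,G,T} = {T} (intersection, +0)
LX@4: {G} ∪ {T} = {G,T} (union, +1)
CGIJLTX@4: {T} ∩ {G,T} = {T} (intersection, +0)
per-site changes: [4, 3, 4, 3, 4]; total = 18

4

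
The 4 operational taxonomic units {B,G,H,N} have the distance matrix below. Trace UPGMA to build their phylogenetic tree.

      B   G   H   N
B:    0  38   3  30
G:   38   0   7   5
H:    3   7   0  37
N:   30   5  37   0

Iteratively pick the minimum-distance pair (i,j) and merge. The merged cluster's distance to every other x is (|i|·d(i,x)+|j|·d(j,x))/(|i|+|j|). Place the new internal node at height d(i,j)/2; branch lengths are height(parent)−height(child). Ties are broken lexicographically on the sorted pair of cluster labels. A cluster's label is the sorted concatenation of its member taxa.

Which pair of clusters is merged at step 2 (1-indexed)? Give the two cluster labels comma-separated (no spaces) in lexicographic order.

1. join B+H (d=3) ⇒ BH; edges |B|=3/2, |H|=3/2
  updated: d(BH,G)=45/2, d(BH,N)=67/2
2. join G+N (d=5) ⇒ GN; edges |G|=5/2, |N|=5/2
  updated: d(BH,GN)=28
3. join BH+GN (d=28) ⇒ BGHN; edges |BH|=25/2, |GN|=23/2
final tree: ((B:3/2,H:3/2):25/2,(G:5/2,N:5/2):23/2)
total length: 32

G,N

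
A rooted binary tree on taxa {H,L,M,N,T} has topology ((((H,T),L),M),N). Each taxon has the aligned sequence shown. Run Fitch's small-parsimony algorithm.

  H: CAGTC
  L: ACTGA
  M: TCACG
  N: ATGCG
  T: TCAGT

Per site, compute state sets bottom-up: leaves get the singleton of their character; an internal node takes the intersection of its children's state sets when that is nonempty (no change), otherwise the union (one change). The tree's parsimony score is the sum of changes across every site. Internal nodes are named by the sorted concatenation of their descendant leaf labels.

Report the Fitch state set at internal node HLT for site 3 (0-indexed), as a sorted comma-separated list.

site 0, node HT: H={C} ∪ T={T} → {C,T} (+1)
site 0, node HLT: HT={C,T} ∪ L={A} → {A,C,T} (+1)
site 0, node HLMT: HLT={A,C,T} ∩ M={T} → {T} (+0)
site 0, node HLMNT: HLMT={T} ∪ N={A} → {A,T} (+1)
site 1, node HT: H={A} ∪ T={C} → {A,C} (+1)
site 1, node HLT: HT={A,C} ∩ L={C} → {C} (+0)
site 1, node HLMT: HLT={C} ∩ M={C} → {C} (+0)
site 1, node HLMNT: HLMT={C} ∪ N={T} → {C,T} (+1)
site 2, node HT: H={G} ∪ T={A} → {A,G} (+1)
site 2, node HLT: HT={A,G} ∪ L={T} → {A,G,T} (+1)
site 2, node HLMT: HLT={A,G,T} ∩ M={A} → {A} (+0)
site 2, node HLMNT: HLMT={A} ∪ N={G} → {A,G} (+1)
site 3, node HT: H={T} ∪ T={G} → {G,T} (+1)
site 3, node HLT: HT={G,T} ∩ L={G} → {G} (+0)
site 3, node HLMT: HLT={G} ∪ M={C} → {C,G} (+1)
site 3, node HLMNT: HLMT={C,G} ∩ N={C} → {C} (+0)
site 4, node HT: H={C} ∪ T={T} → {C,T} (+1)
site 4, node HLT: HT={C,T} ∪ L={A} → {A,C,T} (+1)
site 4, node HLMT: HLT={A,C,T} ∪ M={G} → {A,C,G,T} (+1)
site 4, node HLMNT: HLMT={A,C,G,T} ∩ N={G} → {G} (+0)
per-site changes: [3, 2, 3, 2, 3]; total = 13

G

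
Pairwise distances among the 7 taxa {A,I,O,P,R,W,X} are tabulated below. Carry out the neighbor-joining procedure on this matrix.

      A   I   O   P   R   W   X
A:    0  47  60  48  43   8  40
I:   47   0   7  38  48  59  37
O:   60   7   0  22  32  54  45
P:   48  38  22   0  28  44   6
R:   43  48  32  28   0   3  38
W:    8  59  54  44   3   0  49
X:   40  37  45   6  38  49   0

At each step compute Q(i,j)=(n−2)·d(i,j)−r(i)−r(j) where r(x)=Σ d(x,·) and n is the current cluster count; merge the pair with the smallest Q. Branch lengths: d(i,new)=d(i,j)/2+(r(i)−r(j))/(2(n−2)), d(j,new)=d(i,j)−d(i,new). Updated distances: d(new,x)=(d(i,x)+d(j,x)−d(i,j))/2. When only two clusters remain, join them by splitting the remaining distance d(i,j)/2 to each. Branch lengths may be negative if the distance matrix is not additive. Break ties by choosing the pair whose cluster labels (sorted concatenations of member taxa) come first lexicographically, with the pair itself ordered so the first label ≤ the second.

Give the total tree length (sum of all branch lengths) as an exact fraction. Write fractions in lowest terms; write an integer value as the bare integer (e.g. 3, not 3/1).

1329/16

1. join A+W (d=8, Q=-423) ⇒ AW; edges |A|=69/10, |W|=11/10
  updated: d(AW,I)=49, d(AW,O)=53, d(AW,P)=42, d(AW,R)=19, d(AW,X)=81/2
2. join I+O (d=7, Q=-310) ⇒ IO; edges |I|=6, |O|=1
  updated: d(AW,IO)=95/2, d(IO,P)=53/2, d(IO,R)=73/2, d(IO,X)=75/2
3. join AW+R (d=19, Q=-427/2) ⇒ ARW; edges |AW|=169/12, |R|=59/12
  updated: d(ARW,IO)=65/2, d(ARW,P)=51/2, d(ARW,X)=119/4
4. join ARW+IO (d=65/2, Q=-477/4) ⇒ AIORW; edges |ARW|=225/16, |IO|=295/16
  updated: d(AIORW,P)=39/4, d(AIORW,X)=139/8
5. join AIORW+P (d=39/4, Q=-265/8) ⇒ AIOPRW; edges |AIORW|=169/16, |P|=-13/16
  updated: d(AIOPRW,X)=109/16
6. join AIOPRW+X (d=109/16) ⇒ AIOPRWX; edges |AIOPRW|=109/32, |X|=109/32
final tree: (((((A:69/10,W:11/10):169/12,R:59/12):225/16,(I:6,O:1):295/16):169/16,P:-13/16):109/32,X:109/32)
total length: 1329/16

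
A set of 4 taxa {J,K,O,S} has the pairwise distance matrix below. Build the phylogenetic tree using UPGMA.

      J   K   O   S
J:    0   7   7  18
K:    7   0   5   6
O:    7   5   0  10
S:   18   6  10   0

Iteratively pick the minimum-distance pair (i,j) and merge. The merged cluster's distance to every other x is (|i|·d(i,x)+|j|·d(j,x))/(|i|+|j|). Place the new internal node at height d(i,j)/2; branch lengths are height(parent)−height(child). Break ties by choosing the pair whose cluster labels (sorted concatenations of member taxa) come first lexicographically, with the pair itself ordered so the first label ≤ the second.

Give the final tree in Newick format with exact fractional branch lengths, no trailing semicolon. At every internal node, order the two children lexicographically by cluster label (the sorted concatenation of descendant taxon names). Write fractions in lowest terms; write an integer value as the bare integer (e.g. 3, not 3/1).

((J:7/2,(K:5/2,O:5/2):1):13/6,S:17/3)

iteration 1: select K,O (d=5); attach at lengths (5/2, 5/2); label the merged cluster KO
  updated: d(J,KO)=7, d(KO,S)=8
iteration 2: select J,KO (d=7); attach at lengths (7/2, 1); label the merged cluster JKO
  updated: d(JKO,S)=34/3
iteration 3: select JKO,S (d=34/3); attach at lengths (13/6, 17/3); label the merged cluster JKOS
final tree: ((J:7/2,(K:5/2,O:5/2):1):13/6,S:17/3)
total length: 52/3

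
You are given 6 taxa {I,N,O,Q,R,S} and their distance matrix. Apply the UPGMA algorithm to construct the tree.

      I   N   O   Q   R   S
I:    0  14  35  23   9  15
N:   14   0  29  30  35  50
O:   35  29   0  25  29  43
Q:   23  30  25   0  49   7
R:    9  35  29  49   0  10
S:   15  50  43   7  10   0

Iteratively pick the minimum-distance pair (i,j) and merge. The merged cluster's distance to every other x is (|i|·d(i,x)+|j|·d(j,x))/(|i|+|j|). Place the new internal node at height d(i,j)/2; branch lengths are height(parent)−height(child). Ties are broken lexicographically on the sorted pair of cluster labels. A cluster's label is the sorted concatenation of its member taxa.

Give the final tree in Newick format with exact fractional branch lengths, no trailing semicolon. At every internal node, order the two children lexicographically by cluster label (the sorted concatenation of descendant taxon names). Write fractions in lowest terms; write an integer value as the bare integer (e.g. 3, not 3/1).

1. join Q+S (d=7) ⇒ QS; edges |Q|=7/2, |S|=7/2
  updated: d(I,QS)=19, d(N,QS)=40, d(O,QS)=34, d(QS,R)=59/2
2. join I+R (d=9) ⇒ IR; edges |I|=9/2, |R|=9/2
  updated: d(IR,N)=49/2, d(IR,O)=32, d(IR,QS)=97/4
3. join IR+QS (d=97/4) ⇒ IQRS; edges |IR|=61/8, |QS|=69/8
  updated: d(IQRS,N)=129/4, d(IQRS,O)=33
4. join N+O (d=29) ⇒ NO; edges |N|=29/2, |O|=29/2
  updated: d(IQRS,NO)=261/8
5. join IQRS+NO (d=261/8) ⇒ INOQRS; edges |IQRS|=67/16, |NO|=29/16
final tree: (((I:9/2,R:9/2):61/8,(Q:7/2,S:7/2):69/8):67/16,(N:29/2,O:29/2):29/16)
total length: 269/4

(((I:9/2,R:9/2):61/8,(Q:7/2,S:7/2):69/8):67/16,(N:29/2,O:29/2):29/16)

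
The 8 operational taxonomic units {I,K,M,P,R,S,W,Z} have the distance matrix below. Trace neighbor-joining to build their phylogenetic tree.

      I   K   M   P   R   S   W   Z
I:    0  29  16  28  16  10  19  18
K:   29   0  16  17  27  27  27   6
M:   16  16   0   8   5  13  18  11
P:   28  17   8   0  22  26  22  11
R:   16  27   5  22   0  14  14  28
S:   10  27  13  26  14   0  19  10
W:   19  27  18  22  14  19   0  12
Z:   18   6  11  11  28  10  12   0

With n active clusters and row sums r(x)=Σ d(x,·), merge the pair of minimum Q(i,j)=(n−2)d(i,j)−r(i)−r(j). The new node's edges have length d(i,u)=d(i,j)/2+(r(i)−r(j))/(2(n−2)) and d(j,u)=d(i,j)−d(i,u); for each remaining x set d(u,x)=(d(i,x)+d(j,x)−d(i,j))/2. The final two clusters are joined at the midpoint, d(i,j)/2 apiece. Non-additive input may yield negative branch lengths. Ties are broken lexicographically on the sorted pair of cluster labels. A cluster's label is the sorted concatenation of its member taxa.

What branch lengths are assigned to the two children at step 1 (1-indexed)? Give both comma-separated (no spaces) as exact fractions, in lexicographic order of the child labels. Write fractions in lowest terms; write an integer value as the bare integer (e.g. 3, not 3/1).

1. join K+Z (d=6, Q=-209) ⇒ KZ; edges |K|=89/12, |Z|=-17/12
  updated: d(I,KZ)=41/2, d(KZ,M)=21/2, d(KZ,P)=11, d(KZ,R)=49/2, d(KZ,S)=31/2, d(KZ,W)=33/2
2. join KZ+P (d=11, Q=-321/2) ⇒ KPZ; edges |KZ|=73/20, |P|=147/20
  updated: d(I,KPZ)=75/4, d(KPZ,M)=15/4, d(KPZ,R)=71/4, d(KPZ,S)=61/4, d(KPZ,W)=55/4
3. join I+S (d=10, Q=-111) ⇒ IS; edges |I|=97/16, |S|=63/16
  updated: d(IS,KPZ)=12, d(IS,M)=19/2, d(IS,R)=10, d(IS,W)=14
4. join KPZ+M (d=15/4, Q=-289/4) ⇒ KMPZ; edges |KPZ|=89/24, |M|=1/24
  updated: d(IS,KMPZ)=71/8, d(KMPZ,R)=19/2, d(KMPZ,W)=14
5. join IS+KMPZ (d=71/8, Q=-95/2) ⇒ IKMPSZ; edges |IS|=73/16, |KMPZ|=69/16
  updated: d(IKMPSZ,R)=85/16, d(IKMPSZ,W)=153/16
6. join IKMPSZ+R (d=85/16, Q=-231/8) ⇒ IKMPRSZ; edges |IKMPSZ|=7/16, |R|=39/8
  updated: d(IKMPRSZ,W)=73/8
7. join IKMPRSZ+W (d=73/8) ⇒ IKMPRSWZ; edges |IKMPRSZ|=73/16, |W|=73/16
final tree: ((((I:97/16,S:63/16):73/16,(((K:89/12,Z:-17/12):73/20,P:147/20):89/24,M:1/24):69/16):7/16,R:39/8):73/16,W:73/16)
total length: 865/16

89/12,-17/12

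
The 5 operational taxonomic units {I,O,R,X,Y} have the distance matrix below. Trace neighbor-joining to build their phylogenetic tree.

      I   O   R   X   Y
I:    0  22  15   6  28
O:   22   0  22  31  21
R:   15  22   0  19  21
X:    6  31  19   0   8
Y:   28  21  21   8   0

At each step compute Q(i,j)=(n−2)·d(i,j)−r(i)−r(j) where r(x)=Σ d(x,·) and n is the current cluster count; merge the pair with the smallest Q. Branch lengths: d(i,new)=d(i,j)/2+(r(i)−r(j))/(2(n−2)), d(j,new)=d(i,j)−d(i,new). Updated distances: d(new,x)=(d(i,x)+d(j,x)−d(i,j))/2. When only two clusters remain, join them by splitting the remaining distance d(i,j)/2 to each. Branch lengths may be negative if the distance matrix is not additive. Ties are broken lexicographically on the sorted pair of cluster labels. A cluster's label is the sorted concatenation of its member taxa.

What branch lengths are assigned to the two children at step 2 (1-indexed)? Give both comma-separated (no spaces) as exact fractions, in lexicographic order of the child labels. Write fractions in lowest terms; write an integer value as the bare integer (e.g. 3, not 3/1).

25/4,27/4

step 1: merge (X,Y) at d=8, Q=-118; branch lengths X→5/3, Y→19/3; new cluster XY
  updated: d(I,XY)=13, d(O,XY)=22, d(R,XY)=16
step 2: merge (I,XY) at d=13, Q=-75; branch lengths I→25/4, XY→27/4; new cluster IXY
  updated: d(IXY,O)=31/2, d(IXY,R)=9
step 3: merge (IXY,O) at d=31/2, Q=-93/2; branch lengths IXY→5/4, O→57/4; new cluster IOXY
  updated: d(IOXY,R)=31/4
step 4: merge (IOXY,R) at d=31/4; branch lengths IOXY→31/8, R→31/8; new cluster IORXY
final tree: (((I:25/4,(X:5/3,Y:19/3):27/4):5/4,O:57/4):31/8,R:31/8)
total length: 177/4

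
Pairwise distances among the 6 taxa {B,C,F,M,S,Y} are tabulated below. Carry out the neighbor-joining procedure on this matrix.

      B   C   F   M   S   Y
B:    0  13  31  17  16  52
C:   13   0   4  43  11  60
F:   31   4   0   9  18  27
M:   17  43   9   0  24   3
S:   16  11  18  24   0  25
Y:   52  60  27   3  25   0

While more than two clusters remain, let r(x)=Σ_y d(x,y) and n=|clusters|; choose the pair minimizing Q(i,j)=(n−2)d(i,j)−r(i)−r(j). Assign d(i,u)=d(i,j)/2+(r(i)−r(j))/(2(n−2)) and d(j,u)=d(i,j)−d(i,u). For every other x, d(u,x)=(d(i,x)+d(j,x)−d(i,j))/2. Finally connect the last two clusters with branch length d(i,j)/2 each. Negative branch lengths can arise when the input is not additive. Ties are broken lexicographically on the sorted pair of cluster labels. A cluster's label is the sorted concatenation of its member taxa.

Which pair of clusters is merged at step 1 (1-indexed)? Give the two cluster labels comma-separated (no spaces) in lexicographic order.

step 1: merge (M,Y) at d=3, Q=-251; branch lengths M→-59/8, Y→83/8; new cluster MY
  updated: d(B,MY)=33, d(C,MY)=50, d(F,MY)=33/2, d(MY,S)=23
step 2: merge (F,MY) at d=33/2, Q=-285/2; branch lengths F→-7/12, MY→205/12; new cluster FMY
  updated: d(B,FMY)=95/4, d(C,FMY)=75/4, d(FMY,S)=49/4
step 3: merge (B,C) at d=13, Q=-139/2; branch lengths B→9, C→4; new cluster BC
  updated: d(BC,FMY)=59/4, d(BC,S)=7
step 4: merge (BC,FMY) at d=59/4, Q=-34; branch lengths BC→19/4, FMY→10; new cluster BCFMY
  updated: d(BCFMY,S)=9/4
step 5: merge (BCFMY,S) at d=9/4; branch lengths BCFMY→9/8, S→9/8; new cluster BCFMSY
final tree: (((B:9,C:4):19/4,(F:-7/12,(M:-59/8,Y:83/8):205/12):10):9/8,S:9/8)
total length: 99/2

M,Y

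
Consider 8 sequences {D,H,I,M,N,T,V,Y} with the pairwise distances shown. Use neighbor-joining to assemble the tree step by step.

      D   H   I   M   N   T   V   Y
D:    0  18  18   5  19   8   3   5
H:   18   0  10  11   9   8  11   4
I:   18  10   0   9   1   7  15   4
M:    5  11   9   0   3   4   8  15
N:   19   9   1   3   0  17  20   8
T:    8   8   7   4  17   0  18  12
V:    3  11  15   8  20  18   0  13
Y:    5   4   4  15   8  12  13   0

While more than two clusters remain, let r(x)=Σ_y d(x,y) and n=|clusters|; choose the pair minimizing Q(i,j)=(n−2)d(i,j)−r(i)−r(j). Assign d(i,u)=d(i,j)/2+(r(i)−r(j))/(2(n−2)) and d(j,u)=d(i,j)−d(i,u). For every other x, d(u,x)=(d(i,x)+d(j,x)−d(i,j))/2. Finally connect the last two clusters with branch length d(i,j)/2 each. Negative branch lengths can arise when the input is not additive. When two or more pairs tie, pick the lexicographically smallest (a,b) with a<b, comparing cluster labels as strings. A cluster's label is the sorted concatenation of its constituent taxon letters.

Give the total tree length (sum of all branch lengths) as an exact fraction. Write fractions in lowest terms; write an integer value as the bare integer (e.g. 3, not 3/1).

step 1: merge (D,V) at d=3, Q=-146; branch lengths D→1/2, V→5/2; new cluster DV
  updated: d(DV,H)=13, d(DV,I)=15, d(DV,M)=5, d(DV,N)=18, d(DV,T)=23/2, d(DV,Y)=15/2
step 2: merge (I,N) at d=1, Q=-97; branch lengths I→-1/2, N→3/2; new cluster IN
  updated: d(DV,IN)=16, d(H,IN)=9, d(IN,M)=11/2, d(IN,T)=23/2, d(IN,Y)=11/2
step 3: merge (DV,M) at d=5, Q=-147/2; branch lengths DV→65/16, M→15/16; new cluster DMV
  updated: d(DMV,H)=19/2, d(DMV,IN)=33/4, d(DMV,T)=21/4, d(DMV,Y)=35/4
step 4: merge (DMV,T) at d=21/4, Q=-211/4; branch lengths DMV→43/24, T→83/24; new cluster DMTV
  updated: d(DMTV,H)=49/8, d(DMTV,IN)=29/4, d(DMTV,Y)=31/4
step 5: merge (DMTV,IN) at d=29/4, Q=-227/8; branch lengths DMTV→111/32, IN→121/32; new cluster DIMNTV
  updated: d(DIMNTV,H)=63/16, d(DIMNTV,Y)=3
step 6: merge (DIMNTV,H) at d=63/16, Q=-175/16; branch lengths DIMNTV→47/32, H→79/32; new cluster DHIMNTV
  updated: d(DHIMNTV,Y)=49/32
step 7: merge (DHIMNTV,Y) at d=49/32; branch lengths DHIMNTV→49/64, Y→49/64; new cluster DHIMNTVY
final tree: ((((((D:1/2,V:5/2):65/16,M:15/16):43/24,T:83/24):111/32,(I:-1/2,N:3/2):121/32):47/32,H:79/32):49/64,Y:49/64)
total length: 863/32

863/32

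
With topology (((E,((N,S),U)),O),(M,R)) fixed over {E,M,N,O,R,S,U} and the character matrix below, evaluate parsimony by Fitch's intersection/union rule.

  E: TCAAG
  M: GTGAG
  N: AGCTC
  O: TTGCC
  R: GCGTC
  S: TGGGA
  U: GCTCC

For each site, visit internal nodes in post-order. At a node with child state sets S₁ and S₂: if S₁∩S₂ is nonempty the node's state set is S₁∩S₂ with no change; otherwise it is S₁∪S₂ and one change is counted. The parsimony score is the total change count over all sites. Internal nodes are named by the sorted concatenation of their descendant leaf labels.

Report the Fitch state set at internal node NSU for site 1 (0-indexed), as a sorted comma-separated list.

C,G

site 0, node NS: N={A} ∪ S={T} → {A,T} (+1)
site 0, node NSU: NS={A,T} ∪ U={G} → {A,G,T} (+1)
site 0, node ENSU: E={T} ∩ NSU={A,G,T} → {T} (+0)
site 0, node ENOSU: ENSU={T} ∩ O={T} → {T} (+0)
site 0, node MR: M={G} ∩ R={G} → {G} (+0)
site 0, node EMNORSU: ENOSU={T} ∪ MR={G} → {G,T} (+1)
site 1, node NS: N={G} ∩ S={G} → {G} (+0)
site 1, node NSU: NS={G} ∪ U={C} → {C,G} (+1)
site 1, node ENSU: E={C} ∩ NSU={C,G} → {C} (+0)
site 1, node ENOSU: ENSU={C} ∪ O={T} → {C,T} (+1)
site 1, node MR: M={T} ∪ R={C} → {C,T} (+1)
site 1, node EMNORSU: ENOSU={C,T} ∩ MR={C,T} → {C,T} (+0)
site 2, node NS: N={C} ∪ S={G} → {C,G} (+1)
site 2, node NSU: NS={C,G} ∪ U={T} → {C,G,T} (+1)
site 2, node ENSU: E={A} ∪ NSU={C,G,T} → {A,C,G,T} (+1)
site 2, node ENOSU: ENSU={A,C,G,T} ∩ O={G} → {G} (+0)
site 2, node MR: M={G} ∩ R={G} → {G} (+0)
site 2, node EMNORSU: ENOSU={G} ∩ MR={G} → {G} (+0)
site 3, node NS: N={T} ∪ S={G} → {G,T} (+1)
site 3, node NSU: NS={G,T} ∪ U={C} → {C,G,T} (+1)
site 3, node ENSU: E={A} ∪ NSU={C,G,T} → {A,C,G,T} (+1)
site 3, node ENOSU: ENSU={A,C,G,T} ∩ O={C} → {C} (+0)
site 3, node MR: M={A} ∪ R={T} → {A,T} (+1)
site 3, node EMNORSU: ENOSU={C} ∪ MR={A,T} → {A,C,T} (+1)
site 4, node NS: N={C} ∪ S={A} → {A,C} (+1)
site 4, node NSU: NS={A,C} ∩ U={C} → {C} (+0)
site 4, node ENSU: E={G} ∪ NSU={C} → {C,G} (+1)
site 4, node ENOSU: ENSU={C,G} ∩ O={C} → {C} (+0)
site 4, node MR: M={G} ∪ R={C} → {C,G} (+1)
site 4, node EMNORSU: ENOSU={C} ∩ MR={C,G} → {C} (+0)
per-site changes: [3, 3, 3, 5, 3]; total = 17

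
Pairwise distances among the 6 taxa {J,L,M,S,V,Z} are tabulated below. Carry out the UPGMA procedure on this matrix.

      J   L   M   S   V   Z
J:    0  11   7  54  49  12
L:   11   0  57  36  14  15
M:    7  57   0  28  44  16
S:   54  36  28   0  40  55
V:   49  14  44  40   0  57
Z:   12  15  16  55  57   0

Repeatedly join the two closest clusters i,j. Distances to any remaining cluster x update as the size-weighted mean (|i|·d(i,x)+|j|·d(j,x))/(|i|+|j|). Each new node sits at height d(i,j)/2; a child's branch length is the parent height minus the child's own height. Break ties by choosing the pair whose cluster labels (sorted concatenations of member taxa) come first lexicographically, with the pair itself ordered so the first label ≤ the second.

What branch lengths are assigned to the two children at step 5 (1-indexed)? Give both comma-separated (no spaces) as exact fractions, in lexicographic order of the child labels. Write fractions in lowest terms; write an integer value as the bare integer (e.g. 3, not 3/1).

1. join J+M (d=7) ⇒ JM; edges |J|=7/2, |M|=7/2
  updated: d(JM,L)=34, d(JM,S)=41, d(JM,V)=93/2, d(JM,Z)=14
2. join JM+Z (d=14) ⇒ JMZ; edges |JM|=7/2, |Z|=7
  updated: d(JMZ,L)=83/3, d(JMZ,S)=137/3, d(JMZ,V)=50
3. join L+V (d=14) ⇒ LV; edges |L|=7, |V|=7
  updated: d(JMZ,LV)=233/6, d(LV,S)=38
4. join LV+S (d=38) ⇒ LSV; edges |LV|=12, |S|=19
  updated: d(JMZ,LSV)=370/9
5. join JMZ+LSV (d=370/9) ⇒ JLMSVZ; edges |JMZ|=122/9, |LSV|=14/9
final tree: (((J:7/2,M:7/2):7/2,Z:7):122/9,((L:7,V:7):12,S:19):14/9)
total length: 1397/18

122/9,14/9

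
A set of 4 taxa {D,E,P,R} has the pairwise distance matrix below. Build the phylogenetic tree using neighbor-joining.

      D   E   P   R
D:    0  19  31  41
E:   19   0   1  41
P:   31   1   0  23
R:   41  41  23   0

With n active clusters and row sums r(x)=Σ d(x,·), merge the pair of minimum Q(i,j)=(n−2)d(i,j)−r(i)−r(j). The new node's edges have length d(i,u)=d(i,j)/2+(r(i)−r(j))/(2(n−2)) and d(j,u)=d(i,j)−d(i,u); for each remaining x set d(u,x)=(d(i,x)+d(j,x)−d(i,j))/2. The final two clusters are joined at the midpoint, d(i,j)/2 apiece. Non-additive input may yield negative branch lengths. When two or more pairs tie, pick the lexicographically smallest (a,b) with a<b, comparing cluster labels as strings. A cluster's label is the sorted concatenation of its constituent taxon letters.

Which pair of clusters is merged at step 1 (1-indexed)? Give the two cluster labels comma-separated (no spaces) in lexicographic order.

D,E

iteration 1: select D,E (d=19, Q=-114); attach at lengths (17, 2); label the merged cluster DE
  updated: d(DE,P)=13/2, d(DE,R)=63/2
iteration 2: select DE,P (d=13/2, Q=-61); attach at lengths (15/2, -1); label the merged cluster DEP
  updated: d(DEP,R)=24
iteration 3: select DEP,R (d=24); attach at lengths (12, 12); label the merged cluster DEPR
final tree: (((D:17,E:2):15/2,P:-1):12,R:12)
total length: 99/2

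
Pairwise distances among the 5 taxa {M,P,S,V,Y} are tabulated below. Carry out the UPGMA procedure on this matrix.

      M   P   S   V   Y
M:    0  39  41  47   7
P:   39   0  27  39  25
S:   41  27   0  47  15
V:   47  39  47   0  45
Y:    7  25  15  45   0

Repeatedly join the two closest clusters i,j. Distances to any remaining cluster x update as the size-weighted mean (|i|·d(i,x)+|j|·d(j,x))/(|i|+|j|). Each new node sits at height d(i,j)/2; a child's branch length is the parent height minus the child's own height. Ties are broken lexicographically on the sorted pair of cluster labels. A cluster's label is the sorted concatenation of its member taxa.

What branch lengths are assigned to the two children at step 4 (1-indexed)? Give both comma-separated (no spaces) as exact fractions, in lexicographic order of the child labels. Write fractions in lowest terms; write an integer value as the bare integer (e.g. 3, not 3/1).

29/4,89/4

iteration 1: select M,Y (d=7); attach at lengths (7/2, 7/2); label the merged cluster MY
  updated: d(MY,P)=32, d(MY,S)=28, d(MY,V)=46
iteration 2: select P,S (d=27); attach at lengths (27/2, 27/2); label the merged cluster PS
  updated: d(MY,PS)=30, d(PS,V)=43
iteration 3: select MY,PS (d=30); attach at lengths (23/2, 3/2); label the merged cluster MPSY
  updated: d(MPSY,V)=89/2
iteration 4: select MPSY,V (d=89/2); attach at lengths (29/4, 89/4); label the merged cluster MPSVY
final tree: (((M:7/2,Y:7/2):23/2,(P:27/2,S:27/2):3/2):29/4,V:89/4)
total length: 153/2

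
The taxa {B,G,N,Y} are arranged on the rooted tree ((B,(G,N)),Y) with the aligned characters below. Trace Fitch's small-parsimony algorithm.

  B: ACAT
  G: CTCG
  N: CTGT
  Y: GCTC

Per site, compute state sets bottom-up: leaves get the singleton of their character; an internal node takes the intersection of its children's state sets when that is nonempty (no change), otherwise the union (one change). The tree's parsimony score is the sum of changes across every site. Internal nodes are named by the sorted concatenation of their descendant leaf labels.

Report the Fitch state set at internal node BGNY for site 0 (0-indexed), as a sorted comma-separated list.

A,C,G

site 0, node GN: G={C} ∩ N={C} → {C} (+0)
site 0, node BGN: B={A} ∪ GN={C} → {A,C} (+1)
site 0, node BGNY: BGN={A,C} ∪ Y={G} → {A,C,G} (+1)
site 1, node GN: G={T} ∩ N={T} → {T} (+0)
site 1, node BGN: B={C} ∪ GN={T} → {C,T} (+1)
site 1, node BGNY: BGN={C,T} ∩ Y={C} → {C} (+0)
site 2, node GN: G={C} ∪ N={G} → {C,G} (+1)
site 2, node BGN: B={A} ∪ GN={C,G} → {A,C,G} (+1)
site 2, node BGNY: BGN={A,C,G} ∪ Y={T} → {A,C,G,T} (+1)
site 3, node GN: G={G} ∪ N={T} → {G,T} (+1)
site 3, node BGN: B={T} ∩ GN={G,T} → {T} (+0)
site 3, node BGNY: BGN={T} ∪ Y={C} → {C,T} (+1)
per-site changes: [2, 1, 3, 2]; total = 8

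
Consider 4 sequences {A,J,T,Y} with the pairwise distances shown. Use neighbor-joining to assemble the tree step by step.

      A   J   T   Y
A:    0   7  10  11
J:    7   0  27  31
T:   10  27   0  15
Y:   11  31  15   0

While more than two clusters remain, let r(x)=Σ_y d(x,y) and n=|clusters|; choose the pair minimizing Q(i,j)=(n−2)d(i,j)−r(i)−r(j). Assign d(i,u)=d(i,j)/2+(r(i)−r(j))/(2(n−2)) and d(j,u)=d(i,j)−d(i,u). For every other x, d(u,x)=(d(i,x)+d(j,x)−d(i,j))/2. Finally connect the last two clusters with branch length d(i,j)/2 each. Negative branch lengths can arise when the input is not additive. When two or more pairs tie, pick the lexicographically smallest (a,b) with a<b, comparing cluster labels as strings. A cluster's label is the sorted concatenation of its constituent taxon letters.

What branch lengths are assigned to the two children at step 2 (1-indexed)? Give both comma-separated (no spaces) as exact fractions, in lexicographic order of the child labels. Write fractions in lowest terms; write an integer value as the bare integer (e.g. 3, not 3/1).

iteration 1: select A,J (d=7, Q=-79); attach at lengths (-23/4, 51/4); label the merged cluster AJ
  updated: d(AJ,T)=15, d(AJ,Y)=35/2
iteration 2: select AJ,T (d=15, Q=-95/2); attach at lengths (35/4, 25/4); label the merged cluster AJT
  updated: d(AJT,Y)=35/4
iteration 3: select AJT,Y (d=35/4); attach at lengths (35/8, 35/8); label the merged cluster AJTY
final tree: (((A:-23/4,J:51/4):35/4,T:25/4):35/8,Y:35/8)
total length: 123/4

35/4,25/4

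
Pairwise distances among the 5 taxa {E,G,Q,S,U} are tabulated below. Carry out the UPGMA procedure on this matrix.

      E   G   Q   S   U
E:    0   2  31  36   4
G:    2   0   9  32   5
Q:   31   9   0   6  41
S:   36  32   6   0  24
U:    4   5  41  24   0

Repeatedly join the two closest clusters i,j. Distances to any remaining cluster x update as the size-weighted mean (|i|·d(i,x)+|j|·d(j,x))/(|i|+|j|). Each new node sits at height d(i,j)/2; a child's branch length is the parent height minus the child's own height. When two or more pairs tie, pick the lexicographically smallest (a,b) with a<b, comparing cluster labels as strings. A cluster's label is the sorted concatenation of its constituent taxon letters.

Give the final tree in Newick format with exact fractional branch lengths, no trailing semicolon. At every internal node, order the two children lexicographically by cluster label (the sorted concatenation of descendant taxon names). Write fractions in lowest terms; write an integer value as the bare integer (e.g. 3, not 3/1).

(((E:1,G:1):5/4,U:9/4):73/6,(Q:3,S:3):137/12)

1. join E+G (d=2) ⇒ EG; edges |E|=1, |G|=1
  updated: d(EG,Q)=20, d(EG,S)=34, d(EG,U)=9/2
2. join EG+U (d=9/2) ⇒ EGU; edges |EG|=5/4, |U|=9/4
  updated: d(EGU,Q)=27, d(EGU,S)=92/3
3. join Q+S (d=6) ⇒ QS; edges |Q|=3, |S|=3
  updated: d(EGU,QS)=173/6
4. join EGU+QS (d=173/6) ⇒ EGQSU; edges |EGU|=73/6, |QS|=137/12
final tree: (((E:1,G:1):5/4,U:9/4):73/6,(Q:3,S:3):137/12)
total length: 421/12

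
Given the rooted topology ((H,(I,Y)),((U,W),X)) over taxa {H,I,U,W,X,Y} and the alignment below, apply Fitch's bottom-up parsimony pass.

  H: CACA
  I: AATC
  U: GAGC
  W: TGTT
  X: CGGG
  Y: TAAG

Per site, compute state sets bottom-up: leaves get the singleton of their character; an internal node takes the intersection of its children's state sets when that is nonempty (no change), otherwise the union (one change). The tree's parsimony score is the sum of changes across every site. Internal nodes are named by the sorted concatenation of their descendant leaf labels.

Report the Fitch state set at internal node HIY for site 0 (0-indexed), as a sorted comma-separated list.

A,C,T

site 0, node IY: I={A} ∪ Y={T} → {A,T} (+1)
site 0, node HIY: H={C} ∪ IY={A,T} → {A,C,T} (+1)
site 0, node UW: U={G} ∪ W={T} → {G,T} (+1)
site 0, node UWX: UW={G,T} ∪ X={C} → {C,G,T} (+1)
site 0, node HIUWXY: HIY={A,C,T} ∩ UWX={C,G,T} → {C,T} (+0)
site 1, node IY: I={A} ∩ Y={A} → {A} (+0)
site 1, node HIY: H={A} ∩ IY={A} → {A} (+0)
site 1, node UW: U={A} ∪ W={G} → {A,G} (+1)
site 1, node UWX: UW={A,G} ∩ X={G} → {G} (+0)
site 1, node HIUWXY: HIY={A} ∪ UWX={G} → {A,G} (+1)
site 2, node IY: I={T} ∪ Y={A} → {A,T} (+1)
site 2, node HIY: H={C} ∪ IY={A,T} → {A,C,T} (+1)
site 2, node UW: U={G} ∪ W={T} → {G,T} (+1)
site 2, node UWX: UW={G,T} ∩ X={G} → {G} (+0)
site 2, node HIUWXY: HIY={A,C,T} ∪ UWX={G} → {A,C,G,T} (+1)
site 3, node IY: I={C} ∪ Y={G} → {C,G} (+1)
site 3, node HIY: H={A} ∪ IY={C,G} → {A,C,G} (+1)
site 3, node UW: U={C} ∪ W={T} → {C,T} (+1)
site 3, node UWX: UW={C,T} ∪ X={G} → {C,G,T} (+1)
site 3, node HIUWXY: HIY={A,C,G} ∩ UWX={C,G,T} → {C,G} (+0)
per-site changes: [4, 2, 4, 4]; total = 14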